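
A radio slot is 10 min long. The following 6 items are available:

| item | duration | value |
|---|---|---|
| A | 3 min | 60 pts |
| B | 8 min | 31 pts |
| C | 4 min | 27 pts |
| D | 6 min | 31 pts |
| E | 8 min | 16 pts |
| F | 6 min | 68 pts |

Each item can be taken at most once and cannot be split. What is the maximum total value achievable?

Check high-value combinations within 10 min:
- A+F: duration 3+6=9, value 60+68=128
- C+F: duration 4+6=10, value 27+68=95
- A+D: duration 3+6=9, value 60+31=91
- A+C: duration 3+4=7, value 60+27=87
- F: duration 6, value 68
Best: 128 pts.

128 pts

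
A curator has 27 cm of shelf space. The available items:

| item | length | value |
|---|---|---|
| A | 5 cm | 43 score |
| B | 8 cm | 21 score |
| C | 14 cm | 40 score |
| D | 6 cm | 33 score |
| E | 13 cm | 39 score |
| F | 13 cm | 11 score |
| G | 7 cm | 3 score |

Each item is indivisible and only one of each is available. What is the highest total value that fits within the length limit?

Check high-value combinations within 27 cm:
- A+C+D: length 5+14+6=25, value 43+40+33=116
- A+D+E: length 5+6+13=24, value 43+33+39=115
- A+B+C: length 5+8+14=27, value 43+21+40=104
- A+B+E: length 5+8+13=26, value 43+21+39=103
Best: 116 score.

116 score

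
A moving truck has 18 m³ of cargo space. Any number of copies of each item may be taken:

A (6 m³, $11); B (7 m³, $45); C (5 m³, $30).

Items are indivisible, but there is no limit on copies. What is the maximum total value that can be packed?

$105

Best value-per-unit is B at 45/7; filling with it alone gives 2×45 = 90.
Optimal mix: 1×B + 2×C → volume 17, value 105.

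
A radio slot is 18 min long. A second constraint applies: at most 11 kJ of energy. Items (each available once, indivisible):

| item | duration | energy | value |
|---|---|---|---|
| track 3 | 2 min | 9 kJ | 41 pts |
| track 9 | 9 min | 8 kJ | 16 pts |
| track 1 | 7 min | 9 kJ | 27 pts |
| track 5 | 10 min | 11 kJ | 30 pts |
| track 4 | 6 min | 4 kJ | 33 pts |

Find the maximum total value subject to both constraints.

41 pts

Feasible sets respecting both limits:
- track 3: duration 2, energy 9, value 41
- track 4: duration 6, energy 4, value 33
- track 5: duration 10, energy 11, value 30
Best: 41 pts.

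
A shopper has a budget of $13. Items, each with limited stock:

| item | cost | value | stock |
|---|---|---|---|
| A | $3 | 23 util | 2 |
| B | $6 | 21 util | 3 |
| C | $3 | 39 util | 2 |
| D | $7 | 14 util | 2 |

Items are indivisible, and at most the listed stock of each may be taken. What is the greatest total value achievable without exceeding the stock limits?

Best selections within cost 13 and stock limits:
- 2×A + 2×C: cost 12, value 124
- 1×A + 2×C: cost 9, value 101
- 1×B + 2×C: cost 12, value 99
Best: 124 util.

124 util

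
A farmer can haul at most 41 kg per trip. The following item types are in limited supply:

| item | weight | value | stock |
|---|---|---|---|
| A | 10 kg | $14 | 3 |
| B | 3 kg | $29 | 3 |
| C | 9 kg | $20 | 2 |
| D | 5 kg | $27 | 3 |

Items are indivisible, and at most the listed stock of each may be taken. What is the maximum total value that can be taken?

$188

Top feasible selections:
- 3×B + 1×C + 3×D: weight 33, value 188
- 1×A + 3×B + 3×D: weight 34, value 182
- 3×B + 2×C + 2×D: weight 37, value 181
- 2×B + 2×C + 3×D: weight 39, value 179
Best: $188.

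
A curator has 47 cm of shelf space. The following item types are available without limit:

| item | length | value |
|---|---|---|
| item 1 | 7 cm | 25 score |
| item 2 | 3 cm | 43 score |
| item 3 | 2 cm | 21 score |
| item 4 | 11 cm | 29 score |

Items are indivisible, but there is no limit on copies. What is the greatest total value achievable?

Best value-per-unit is item 2 at 43/3; filling with it alone gives 15×43 = 645.
Optimal mix: 15×item 2 + 1×item 3 → length 47, value 666.

666 score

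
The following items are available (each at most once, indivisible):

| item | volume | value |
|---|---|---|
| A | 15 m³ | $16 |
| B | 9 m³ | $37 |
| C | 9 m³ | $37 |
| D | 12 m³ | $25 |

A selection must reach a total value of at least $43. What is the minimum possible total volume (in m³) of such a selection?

18

Subsets with value ≥ 43, sorted by total volume:
- B+C: volume 18, value 74
- B+D: volume 21, value 62
- C+D: volume 21, value 62
Minimum volume: 18 m³.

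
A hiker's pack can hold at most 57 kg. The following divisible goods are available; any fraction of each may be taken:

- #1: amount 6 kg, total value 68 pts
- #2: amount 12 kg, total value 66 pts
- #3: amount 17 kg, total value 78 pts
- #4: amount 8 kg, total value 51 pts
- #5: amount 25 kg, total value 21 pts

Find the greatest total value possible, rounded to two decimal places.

Take in order of value per unit:
- #1 (68/6 per unit): all 6 → value 68, running total 68.00
- #4 (51/8 per unit): all 8 → value 51, running total 119.00
- #2 (66/12 per unit): all 12 → value 66, running total 185.00
- #3 (78/17 per unit): all 17 → value 78, running total 263.00
- #5 (21/25 per unit): 14 of 25 → value 14×21/25 = 11.7600, running total 274.76
Total 274.76.

274.76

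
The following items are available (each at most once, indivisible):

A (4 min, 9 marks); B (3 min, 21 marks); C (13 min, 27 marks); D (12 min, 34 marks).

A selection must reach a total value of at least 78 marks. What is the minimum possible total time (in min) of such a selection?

Subsets with value ≥ 78, sorted by total time:
- B+C+D: time 28, value 82
- A+B+C+D: time 32, value 91
Minimum time: 28 min.

28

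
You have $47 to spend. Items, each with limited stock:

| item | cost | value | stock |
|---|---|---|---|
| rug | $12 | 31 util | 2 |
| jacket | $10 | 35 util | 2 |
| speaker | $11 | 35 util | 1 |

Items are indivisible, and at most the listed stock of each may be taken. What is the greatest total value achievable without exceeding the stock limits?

Best selections within cost 47 and stock limits:
- 1×rug + 2×jacket + 1×speaker: cost 43, value 136
- 2×rug + 2×jacket: cost 44, value 132
- 2×rug + 1×jacket + 1×speaker: cost 45, value 132
Best: 136 util.

136 util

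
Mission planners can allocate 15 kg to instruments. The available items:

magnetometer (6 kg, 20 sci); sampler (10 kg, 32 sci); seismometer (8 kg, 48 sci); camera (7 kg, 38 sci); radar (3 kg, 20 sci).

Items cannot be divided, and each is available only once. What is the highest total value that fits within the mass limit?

86 sci

Check high-value combinations within 15 kg:
- seismometer+camera: mass 8+7=15, value 48+38=86
- seismometer+radar: mass 8+3=11, value 48+20=68
- magnetometer+seismometer: mass 6+8=14, value 20+48=68
- camera+radar: mass 7+3=10, value 38+20=58
- magnetometer+camera: mass 6+7=13, value 20+38=58
Best: 86 sci.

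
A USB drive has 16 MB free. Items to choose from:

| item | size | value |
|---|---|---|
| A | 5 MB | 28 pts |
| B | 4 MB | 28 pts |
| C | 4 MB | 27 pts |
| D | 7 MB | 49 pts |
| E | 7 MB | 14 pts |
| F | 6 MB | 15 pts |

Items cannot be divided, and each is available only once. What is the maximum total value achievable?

105 pts

This is a 0/1 knapsack; check combinations near the capacity.
- A+B+D: size 5+4+7=16, value 28+28+49=105
- B+C+D: size 4+4+7=15, value 28+27+49=104
- A+C+D: size 5+4+7=16, value 28+27+49=104
- A+B+C: size 5+4+4=13, value 28+28+27=83
Best: 105 pts.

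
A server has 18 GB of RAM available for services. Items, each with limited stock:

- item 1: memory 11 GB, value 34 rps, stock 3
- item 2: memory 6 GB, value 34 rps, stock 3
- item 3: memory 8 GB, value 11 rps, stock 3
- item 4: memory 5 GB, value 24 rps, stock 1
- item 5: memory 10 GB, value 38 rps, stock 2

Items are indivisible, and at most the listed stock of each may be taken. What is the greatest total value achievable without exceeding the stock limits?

102 rps

Top feasible selections:
- 3×item 2: memory 18, value 102
- 2×item 2 + 1×item 4: memory 17, value 92
- 1×item 2 + 1×item 5: memory 16, value 72
Best: 102 rps.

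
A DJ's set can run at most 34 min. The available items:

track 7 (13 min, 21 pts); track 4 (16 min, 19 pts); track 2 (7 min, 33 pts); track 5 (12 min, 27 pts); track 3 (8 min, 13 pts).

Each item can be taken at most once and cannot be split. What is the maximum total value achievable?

81 pts

Check high-value combinations within 34 min:
- track 7+track 2+track 5: duration 13+7+12=32, value 21+33+27=81
- track 2+track 5+track 3: duration 7+12+8=27, value 33+27+13=73
- track 7+track 2+track 3: duration 13+7+8=28, value 21+33+13=67
- track 4+track 2+track 3: duration 16+7+8=31, value 19+33+13=65
Best: 81 pts.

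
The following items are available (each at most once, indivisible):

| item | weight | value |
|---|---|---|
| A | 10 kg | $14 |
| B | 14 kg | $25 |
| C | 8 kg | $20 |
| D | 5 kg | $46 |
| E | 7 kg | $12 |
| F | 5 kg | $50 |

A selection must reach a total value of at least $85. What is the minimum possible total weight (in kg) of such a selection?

10

Subsets with value ≥ 85, sorted by total weight:
- D+F: weight 10, value 96
- D+E+F: weight 17, value 108
- C+D+F: weight 18, value 116
- A+D+F: weight 20, value 110
Minimum weight: 10 kg.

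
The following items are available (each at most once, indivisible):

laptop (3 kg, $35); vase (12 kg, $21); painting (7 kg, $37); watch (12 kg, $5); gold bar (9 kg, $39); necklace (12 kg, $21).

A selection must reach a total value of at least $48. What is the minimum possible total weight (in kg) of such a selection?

10

Subsets with value ≥ 48, sorted by total weight:
- laptop+painting: weight 10, value 72
- laptop+gold bar: weight 12, value 74
Minimum weight: 10 kg.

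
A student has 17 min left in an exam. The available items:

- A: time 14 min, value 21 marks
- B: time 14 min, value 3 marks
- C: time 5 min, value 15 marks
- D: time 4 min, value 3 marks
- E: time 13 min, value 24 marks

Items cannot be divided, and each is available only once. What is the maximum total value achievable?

Check high-value combinations within 17 min:
- D+E: time 4+13=17, value 3+24=27
- E: time 13, value 24
- A: time 14, value 21
- C+D: time 5+4=9, value 15+3=18
- C: time 5, value 15
Best: 27 marks.

27 marks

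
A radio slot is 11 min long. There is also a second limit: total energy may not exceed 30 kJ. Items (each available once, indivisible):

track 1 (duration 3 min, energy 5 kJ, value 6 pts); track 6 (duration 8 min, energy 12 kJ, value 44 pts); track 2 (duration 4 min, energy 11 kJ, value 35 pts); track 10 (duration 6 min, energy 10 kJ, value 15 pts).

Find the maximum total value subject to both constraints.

Feasible sets respecting both limits:
- track 1+track 6: duration 11, energy 17, value 50
- track 2+track 10: duration 10, energy 21, value 50
- track 6: duration 8, energy 12, value 44
- track 1+track 2: duration 7, energy 16, value 41
Best: 50 pts.

50 pts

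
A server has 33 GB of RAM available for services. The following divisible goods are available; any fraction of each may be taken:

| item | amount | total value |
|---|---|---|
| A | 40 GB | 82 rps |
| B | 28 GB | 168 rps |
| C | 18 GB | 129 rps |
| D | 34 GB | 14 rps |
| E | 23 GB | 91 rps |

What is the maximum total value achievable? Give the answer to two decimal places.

Take in order of value per unit:
- C (129/18 per unit): all 18 → value 129, running total 129.00
- B (168/28 per unit): 15 of 28 → value 15×168/28 = 90.0000, running total 219.00
Total 219.00.

219.00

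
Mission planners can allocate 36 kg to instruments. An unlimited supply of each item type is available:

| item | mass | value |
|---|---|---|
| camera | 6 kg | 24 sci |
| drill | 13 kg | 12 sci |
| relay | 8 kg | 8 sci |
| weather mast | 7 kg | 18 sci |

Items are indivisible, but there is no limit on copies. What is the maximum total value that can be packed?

144 sci

Best value-per-unit is camera at 24/6, and filling with it alone uses mass 6×6=36. No mix of the others beats 6×24 = 144.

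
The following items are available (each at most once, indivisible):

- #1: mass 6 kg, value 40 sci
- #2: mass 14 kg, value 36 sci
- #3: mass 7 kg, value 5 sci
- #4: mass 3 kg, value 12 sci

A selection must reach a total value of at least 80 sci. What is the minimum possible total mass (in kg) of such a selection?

23

Subsets with value ≥ 80, sorted by total mass:
- #1+#2+#4: mass 23, value 88
- #1+#2+#3: mass 27, value 81
Minimum mass: 23 kg.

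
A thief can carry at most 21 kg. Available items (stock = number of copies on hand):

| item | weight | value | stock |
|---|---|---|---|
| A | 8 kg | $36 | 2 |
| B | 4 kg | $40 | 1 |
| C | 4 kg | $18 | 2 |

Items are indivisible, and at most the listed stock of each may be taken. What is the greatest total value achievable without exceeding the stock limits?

Top feasible selections:
- 1×A + 1×B + 2×C: weight 20, value 112
- 2×A + 1×B: weight 20, value 112
- 1×A + 1×B + 1×C: weight 16, value 94
- 2×A + 1×C: weight 20, value 90
Best: $112.

$112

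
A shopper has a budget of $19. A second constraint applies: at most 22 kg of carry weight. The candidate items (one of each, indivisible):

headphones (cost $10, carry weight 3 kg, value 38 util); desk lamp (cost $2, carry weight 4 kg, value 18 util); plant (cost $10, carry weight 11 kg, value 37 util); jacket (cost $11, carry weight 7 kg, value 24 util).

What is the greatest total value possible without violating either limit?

Feasible sets respecting both limits:
- headphones+desk lamp: cost 12, carry weight 7, value 56
- desk lamp+plant: cost 12, carry weight 15, value 55
- desk lamp+jacket: cost 13, carry weight 11, value 42
- headphones: cost 10, carry weight 3, value 38
Best: 56 util.

56 util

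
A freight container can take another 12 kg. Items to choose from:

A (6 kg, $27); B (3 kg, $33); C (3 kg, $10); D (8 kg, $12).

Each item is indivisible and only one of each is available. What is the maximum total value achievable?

$70

This is a 0/1 knapsack; check combinations near the capacity.
- A+B+C: weight 6+3+3=12, value 27+33+10=70
- A+B: weight 6+3=9, value 27+33=60
- B+D: weight 3+8=11, value 33+12=45
- B+C: weight 3+3=6, value 33+10=43
Best: $70.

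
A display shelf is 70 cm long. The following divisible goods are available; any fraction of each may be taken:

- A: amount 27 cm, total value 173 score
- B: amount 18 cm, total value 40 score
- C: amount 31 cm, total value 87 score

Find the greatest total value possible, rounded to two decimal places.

286.67

Take in order of value per unit:
- A (173/27 per unit): all 27 → value 173, running total 173.00
- C (87/31 per unit): all 31 → value 87, running total 260.00
- B (40/18 per unit): 12 of 18 → value 12×40/18 = 26.6667, running total 286.67
Total 286.67.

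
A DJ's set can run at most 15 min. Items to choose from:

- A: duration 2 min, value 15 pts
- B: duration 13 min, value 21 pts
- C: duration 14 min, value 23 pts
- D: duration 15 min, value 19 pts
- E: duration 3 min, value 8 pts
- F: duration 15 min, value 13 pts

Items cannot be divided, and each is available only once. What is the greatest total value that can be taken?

36 pts

Check high-value combinations within 15 min:
- A+B: duration 2+13=15, value 15+21=36
- A+E: duration 2+3=5, value 15+8=23
- C: duration 14, value 23
Best: 36 pts.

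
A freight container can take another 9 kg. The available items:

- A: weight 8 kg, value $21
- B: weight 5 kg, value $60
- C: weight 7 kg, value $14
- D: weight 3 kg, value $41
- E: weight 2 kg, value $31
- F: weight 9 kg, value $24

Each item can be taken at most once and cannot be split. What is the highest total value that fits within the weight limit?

$101

Check high-value combinations within 9 kg:
- B+D: weight 5+3=8, value 60+41=101
- B+E: weight 5+2=7, value 60+31=91
- D+E: weight 3+2=5, value 41+31=72
- B: weight 5, value 60
- C+E: weight 7+2=9, value 14+31=45
Best: $101.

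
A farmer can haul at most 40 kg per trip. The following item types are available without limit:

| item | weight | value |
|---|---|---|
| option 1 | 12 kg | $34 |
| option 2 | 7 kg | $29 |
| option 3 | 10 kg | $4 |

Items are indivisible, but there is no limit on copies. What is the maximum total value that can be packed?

Best value-per-unit is option 2 at 29/7; filling with it alone gives 5×29 = 145.
Optimal mix: 1×option 1 + 4×option 2 → weight 40, value 150.

$150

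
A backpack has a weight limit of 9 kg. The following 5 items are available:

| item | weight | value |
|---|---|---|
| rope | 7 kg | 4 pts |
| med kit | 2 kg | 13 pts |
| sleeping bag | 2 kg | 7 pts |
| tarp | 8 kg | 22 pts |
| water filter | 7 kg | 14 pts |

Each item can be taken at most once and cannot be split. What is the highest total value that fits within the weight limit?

27 pts

Check high-value combinations within 9 kg:
- med kit+water filter: weight 2+7=9, value 13+14=27
- tarp: weight 8, value 22
- sleeping bag+water filter: weight 2+7=9, value 7+14=21
- med kit+sleeping bag: weight 2+2=4, value 13+7=20
Best: 27 pts.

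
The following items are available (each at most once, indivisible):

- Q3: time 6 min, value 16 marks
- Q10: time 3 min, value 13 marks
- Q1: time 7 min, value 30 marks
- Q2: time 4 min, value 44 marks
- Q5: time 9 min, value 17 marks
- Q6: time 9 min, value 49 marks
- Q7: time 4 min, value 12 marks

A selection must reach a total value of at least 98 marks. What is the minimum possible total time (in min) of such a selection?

16

Subsets with value ≥ 98, sorted by total time:
- Q10+Q2+Q6: time 16, value 106
- Q2+Q6+Q7: time 17, value 105
- Q10+Q1+Q2+Q7: time 18, value 99
Minimum time: 16 min.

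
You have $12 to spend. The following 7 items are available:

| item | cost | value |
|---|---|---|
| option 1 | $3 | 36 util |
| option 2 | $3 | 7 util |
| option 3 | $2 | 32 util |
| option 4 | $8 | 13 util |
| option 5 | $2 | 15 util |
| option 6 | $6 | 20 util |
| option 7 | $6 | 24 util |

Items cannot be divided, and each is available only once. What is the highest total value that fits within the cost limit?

Check high-value combinations within $12:
- option 1+option 3+option 7: cost 3+2+6=11, value 36+32+24=92
- option 1+option 2+option 3+option 5: cost 3+3+2+2=10, value 36+7+32+15=90
- option 1+option 3+option 6: cost 3+2+6=11, value 36+32+20=88
- option 1+option 3+option 5: cost 3+2+2=7, value 36+32+15=83
Best: 92 util.

92 util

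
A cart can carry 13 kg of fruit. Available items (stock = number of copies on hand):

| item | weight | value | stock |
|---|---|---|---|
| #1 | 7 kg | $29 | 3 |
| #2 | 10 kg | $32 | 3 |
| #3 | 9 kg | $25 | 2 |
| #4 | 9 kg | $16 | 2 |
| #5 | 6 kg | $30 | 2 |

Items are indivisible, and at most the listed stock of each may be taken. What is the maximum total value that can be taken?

Top feasible selections:
- 2×#5: weight 12, value 60
- 1×#1 + 1×#5: weight 13, value 59
Best: $60.

$60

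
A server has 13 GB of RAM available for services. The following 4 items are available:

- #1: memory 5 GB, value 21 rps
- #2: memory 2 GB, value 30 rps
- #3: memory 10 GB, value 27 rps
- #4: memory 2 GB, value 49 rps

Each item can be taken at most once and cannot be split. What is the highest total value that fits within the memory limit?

100 rps

Check high-value combinations within 13 GB:
- #1+#2+#4: memory 5+2+2=9, value 21+30+49=100
- #2+#4: memory 2+2=4, value 30+49=79
- #3+#4: memory 10+2=12, value 27+49=76
- #1+#4: memory 5+2=7, value 21+49=70
Best: 100 rps.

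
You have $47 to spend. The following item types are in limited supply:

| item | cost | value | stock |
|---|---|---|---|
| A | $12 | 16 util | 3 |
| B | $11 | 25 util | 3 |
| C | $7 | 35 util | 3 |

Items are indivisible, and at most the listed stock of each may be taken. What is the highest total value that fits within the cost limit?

Best selections within cost 47 and stock limits:
- 2×B + 3×C: cost 43, value 155
- 1×A + 1×B + 3×C: cost 44, value 146
Best: 155 util.

155 util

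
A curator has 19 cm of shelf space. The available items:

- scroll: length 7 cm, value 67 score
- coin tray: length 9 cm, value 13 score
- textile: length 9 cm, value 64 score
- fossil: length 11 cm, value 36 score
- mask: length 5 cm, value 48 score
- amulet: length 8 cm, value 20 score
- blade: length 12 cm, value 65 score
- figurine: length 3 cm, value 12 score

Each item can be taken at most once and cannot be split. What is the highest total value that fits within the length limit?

Check high-value combinations within 19 cm:
- scroll+textile+figurine: length 7+9+3=19, value 67+64+12=143
- scroll+blade: length 7+12=19, value 67+65=132
- scroll+textile: length 7+9=16, value 67+64=131
Best: 143 score.

143 score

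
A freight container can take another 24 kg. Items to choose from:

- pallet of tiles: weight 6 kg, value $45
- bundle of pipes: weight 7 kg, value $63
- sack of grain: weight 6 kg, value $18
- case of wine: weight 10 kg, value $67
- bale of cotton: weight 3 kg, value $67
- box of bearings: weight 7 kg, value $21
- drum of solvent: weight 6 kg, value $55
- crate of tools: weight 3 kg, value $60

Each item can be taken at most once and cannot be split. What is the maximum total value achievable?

$257

Check high-value combinations within 24 kg:
- bundle of pipes+case of wine+bale of cotton+crate of tools: weight 7+10+3+3=23, value 63+67+67+60=257
- case of wine+bale of cotton+drum of solvent+crate of tools: weight 10+3+6+3=22, value 67+67+55+60=249
- bundle of pipes+bale of cotton+drum of solvent+crate of tools: weight 7+3+6+3=19, value 63+67+55+60=245
- pallet of tiles+sack of grain+bale of cotton+drum of solvent+crate of tools: weight 6+6+3+6+3=24, value 45+18+67+55+60=245
- pallet of tiles+case of wine+bale of cotton+crate of tools: weight 6+10+3+3=22, value 45+67+67+60=239
Best: $257.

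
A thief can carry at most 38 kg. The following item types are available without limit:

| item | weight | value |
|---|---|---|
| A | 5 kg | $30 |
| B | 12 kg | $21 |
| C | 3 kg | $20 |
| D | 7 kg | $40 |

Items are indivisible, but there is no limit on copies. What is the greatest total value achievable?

$250

Best value-per-unit is C at 20/3; filling with it alone gives 12×20 = 240.
Optimal mix: 1×A + 11×C → weight 38, value 250.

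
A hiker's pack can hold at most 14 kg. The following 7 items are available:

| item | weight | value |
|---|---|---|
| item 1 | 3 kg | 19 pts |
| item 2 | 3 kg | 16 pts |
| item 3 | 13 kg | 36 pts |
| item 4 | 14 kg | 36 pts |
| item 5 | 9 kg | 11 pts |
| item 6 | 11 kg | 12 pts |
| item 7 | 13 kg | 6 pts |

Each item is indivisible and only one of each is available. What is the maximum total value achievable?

Check high-value combinations within 14 kg:
- item 3: weight 13, value 36
- item 4: weight 14, value 36
- item 1+item 2: weight 3+3=6, value 19+16=35
- item 1+item 6: weight 3+11=14, value 19+12=31
- item 1+item 5: weight 3+9=12, value 19+11=30
Best: 36 pts.

36 pts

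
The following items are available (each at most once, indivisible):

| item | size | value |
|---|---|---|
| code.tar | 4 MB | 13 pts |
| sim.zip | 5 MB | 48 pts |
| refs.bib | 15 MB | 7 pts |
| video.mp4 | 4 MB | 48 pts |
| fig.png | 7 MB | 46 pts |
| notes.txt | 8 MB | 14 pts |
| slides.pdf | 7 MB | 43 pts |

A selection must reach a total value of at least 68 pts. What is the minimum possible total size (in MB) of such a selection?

9

Subsets with value ≥ 68, sorted by total size:
- sim.zip+video.mp4: size 9, value 96
- video.mp4+fig.png: size 11, value 94
- video.mp4+slides.pdf: size 11, value 91
- sim.zip+fig.png: size 12, value 94
Minimum size: 9 MB.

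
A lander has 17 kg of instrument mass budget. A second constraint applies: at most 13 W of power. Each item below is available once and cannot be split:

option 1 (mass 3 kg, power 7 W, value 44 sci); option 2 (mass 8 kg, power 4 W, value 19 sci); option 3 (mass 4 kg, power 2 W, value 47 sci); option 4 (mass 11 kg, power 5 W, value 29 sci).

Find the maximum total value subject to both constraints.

Feasible sets respecting both limits:
- option 1+option 2+option 3: mass 15, power 13, value 110
- option 1+option 3: mass 7, power 9, value 91
- option 3+option 4: mass 15, power 7, value 76
Best: 110 sci.

110 sci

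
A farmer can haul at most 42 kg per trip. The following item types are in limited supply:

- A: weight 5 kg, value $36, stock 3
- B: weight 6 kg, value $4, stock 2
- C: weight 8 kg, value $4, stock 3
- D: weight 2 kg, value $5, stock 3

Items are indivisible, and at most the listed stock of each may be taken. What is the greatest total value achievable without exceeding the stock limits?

$135

Best selections within weight 42 and stock limits:
- 3×A + 2×B + 1×C + 3×D: weight 41, value 135
- 3×A + 2×B + 3×D: weight 33, value 131
- 3×A + 1×B + 1×C + 3×D: weight 35, value 131
- 3×A + 2×C + 3×D: weight 37, value 131
Best: $135.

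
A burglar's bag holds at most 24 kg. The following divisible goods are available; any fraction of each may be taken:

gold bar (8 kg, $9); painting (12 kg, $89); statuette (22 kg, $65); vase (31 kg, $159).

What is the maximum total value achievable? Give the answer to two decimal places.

Take in order of value per unit:
- painting (89/12 per unit): all 12 → value 89, running total 89.00
- vase (159/31 per unit): 12 of 31 → value 12×159/31 = 61.5484, running total 150.55
Total 150.55.

150.55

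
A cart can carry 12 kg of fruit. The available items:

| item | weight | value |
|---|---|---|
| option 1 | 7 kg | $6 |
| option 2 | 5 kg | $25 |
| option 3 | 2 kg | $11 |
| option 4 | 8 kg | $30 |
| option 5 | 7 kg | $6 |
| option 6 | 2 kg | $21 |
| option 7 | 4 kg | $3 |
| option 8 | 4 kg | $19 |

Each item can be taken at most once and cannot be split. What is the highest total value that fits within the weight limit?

Check high-value combinations within 12 kg:
- option 2+option 6+option 8: weight 5+2+4=11, value 25+21+19=65
- option 3+option 4+option 6: weight 2+8+2=12, value 11+30+21=62
- option 2+option 3+option 6: weight 5+2+2=9, value 25+11+21=57
- option 2+option 3+option 8: weight 5+2+4=11, value 25+11+19=55
- option 3+option 6+option 7+option 8: weight 2+2+4+4=12, value 11+21+3+19=54
Best: $65.

$65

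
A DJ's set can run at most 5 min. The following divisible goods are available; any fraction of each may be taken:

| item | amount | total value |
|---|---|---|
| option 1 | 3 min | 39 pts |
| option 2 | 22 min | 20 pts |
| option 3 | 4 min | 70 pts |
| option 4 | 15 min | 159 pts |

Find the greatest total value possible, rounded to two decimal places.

83.00

Take in order of value per unit:
- option 3 (70/4 per unit): all 4 → value 70, running total 70.00
- option 1 (39/3 per unit): 1 of 3 → value 1×39/3 = 13.0000, running total 83.00
Total 83.00.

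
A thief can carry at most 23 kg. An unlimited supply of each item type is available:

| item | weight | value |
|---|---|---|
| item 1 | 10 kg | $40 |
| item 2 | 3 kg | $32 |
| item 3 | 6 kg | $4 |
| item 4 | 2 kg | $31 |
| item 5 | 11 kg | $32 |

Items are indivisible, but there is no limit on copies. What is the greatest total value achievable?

Best value-per-unit is item 4 at 31/2; filling with it alone gives 11×31 = 341.
Optimal mix: 1×item 2 + 10×item 4 → weight 23, value 342.

$342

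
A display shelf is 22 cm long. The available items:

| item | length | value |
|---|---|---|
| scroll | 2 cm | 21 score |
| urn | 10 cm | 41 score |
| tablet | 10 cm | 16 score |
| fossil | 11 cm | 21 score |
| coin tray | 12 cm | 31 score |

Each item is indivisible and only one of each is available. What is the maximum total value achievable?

78 score

This is a 0/1 knapsack; check combinations near the capacity.
- scroll+urn+tablet: length 2+10+10=22, value 21+41+16=78
- urn+coin tray: length 10+12=22, value 41+31=72
- scroll+urn: length 2+10=12, value 21+41=62
- urn+fossil: length 10+11=21, value 41+21=62
- urn+tablet: length 10+10=20, value 41+16=57
Best: 78 score.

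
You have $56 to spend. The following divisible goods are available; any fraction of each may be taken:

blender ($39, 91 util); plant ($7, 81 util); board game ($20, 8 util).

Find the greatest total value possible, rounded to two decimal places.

176.00

Take in order of value per unit:
- plant (81/7 per unit): all 7 → value 81, running total 81.00
- blender (91/39 per unit): all 39 → value 91, running total 172.00
- board game (8/20 per unit): 10 of 20 → value 10×8/20 = 4.0000, running total 176.00
Total 176.00.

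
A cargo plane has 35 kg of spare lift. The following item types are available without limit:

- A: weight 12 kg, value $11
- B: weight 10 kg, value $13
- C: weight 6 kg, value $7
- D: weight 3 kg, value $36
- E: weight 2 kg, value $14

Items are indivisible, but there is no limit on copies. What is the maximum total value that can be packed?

Best value-per-unit is D at 36/3; filling with it alone gives 11×36 = 396.
Optimal mix: 11×D + 1×E → weight 35, value 410.

$410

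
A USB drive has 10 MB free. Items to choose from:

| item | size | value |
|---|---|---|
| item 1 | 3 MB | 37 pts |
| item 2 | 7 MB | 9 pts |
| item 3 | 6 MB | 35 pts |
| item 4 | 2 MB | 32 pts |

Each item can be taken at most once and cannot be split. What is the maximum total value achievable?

72 pts

Check high-value combinations within 10 MB:
- item 1+item 3: size 3+6=9, value 37+35=72
- item 1+item 4: size 3+2=5, value 37+32=69
- item 3+item 4: size 6+2=8, value 35+32=67
- item 1+item 2: size 3+7=10, value 37+9=46
Best: 72 pts.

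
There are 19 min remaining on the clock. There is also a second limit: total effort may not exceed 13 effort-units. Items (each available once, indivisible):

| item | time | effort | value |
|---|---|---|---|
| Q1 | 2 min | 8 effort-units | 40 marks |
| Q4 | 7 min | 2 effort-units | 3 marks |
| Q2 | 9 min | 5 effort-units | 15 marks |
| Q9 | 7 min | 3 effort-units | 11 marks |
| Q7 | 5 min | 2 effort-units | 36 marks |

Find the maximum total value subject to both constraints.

87 marks

Feasible sets respecting both limits:
- Q1+Q9+Q7: time 14, effort 13, value 87
- Q1+Q4+Q7: time 14, effort 12, value 79
- Q1+Q7: time 7, effort 10, value 76
- Q1+Q2: time 11, effort 13, value 55
Best: 87 marks.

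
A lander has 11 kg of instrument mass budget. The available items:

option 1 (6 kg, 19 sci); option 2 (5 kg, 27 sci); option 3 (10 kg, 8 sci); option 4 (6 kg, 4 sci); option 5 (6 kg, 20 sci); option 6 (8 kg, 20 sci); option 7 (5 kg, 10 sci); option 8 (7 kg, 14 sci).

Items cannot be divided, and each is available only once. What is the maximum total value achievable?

47 sci

Check high-value combinations within 11 kg:
- option 2+option 5: mass 5+6=11, value 27+20=47
- option 1+option 2: mass 6+5=11, value 19+27=46
- option 2+option 7: mass 5+5=10, value 27+10=37
Best: 47 sci.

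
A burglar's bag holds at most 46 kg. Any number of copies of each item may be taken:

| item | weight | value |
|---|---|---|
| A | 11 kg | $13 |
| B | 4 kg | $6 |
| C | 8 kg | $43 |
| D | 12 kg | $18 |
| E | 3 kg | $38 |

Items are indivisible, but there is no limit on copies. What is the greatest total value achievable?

$570

Best value-per-unit is E at 38/3, and filling with it alone uses weight 15×3=45. No mix of the others beats 15×38 = 570.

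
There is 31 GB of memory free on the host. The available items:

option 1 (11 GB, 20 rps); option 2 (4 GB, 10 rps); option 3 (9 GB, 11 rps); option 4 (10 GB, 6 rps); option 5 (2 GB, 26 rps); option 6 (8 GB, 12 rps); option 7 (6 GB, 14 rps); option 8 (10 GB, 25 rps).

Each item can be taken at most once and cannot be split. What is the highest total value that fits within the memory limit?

Check high-value combinations within 31 GB:
- option 2+option 5+option 6+option 7+option 8: memory 4+2+8+6+10=30, value 10+26+12+14+25=87
- option 2+option 3+option 5+option 7+option 8: memory 4+9+2+6+10=31, value 10+11+26+14+25=86
- option 1+option 5+option 7+option 8: memory 11+2+6+10=29, value 20+26+14+25=85
- option 1+option 5+option 6+option 8: memory 11+2+8+10=31, value 20+26+12+25=83
- option 1+option 2+option 5+option 6+option 7: memory 11+4+2+8+6=31, value 20+10+26+12+14=82
Best: 87 rps.

87 rps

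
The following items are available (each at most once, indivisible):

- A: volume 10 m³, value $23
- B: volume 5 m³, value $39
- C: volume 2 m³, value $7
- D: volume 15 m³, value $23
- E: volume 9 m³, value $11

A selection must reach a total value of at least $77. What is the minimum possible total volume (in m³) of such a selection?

26

Subsets with value ≥ 77, sorted by total volume:
- A+B+C+E: volume 26, value 80
- A+B+D: volume 30, value 85
- B+C+D+E: volume 31, value 80
- A+B+C+D: volume 32, value 92
Minimum volume: 26 m³.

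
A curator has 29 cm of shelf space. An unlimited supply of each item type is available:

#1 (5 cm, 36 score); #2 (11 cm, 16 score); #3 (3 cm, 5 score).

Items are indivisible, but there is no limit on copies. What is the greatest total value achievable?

Best value-per-unit is #1 at 36/5; filling with it alone gives 5×36 = 180.
Optimal mix: 5×#1 + 1×#3 → length 28, value 185.

185 score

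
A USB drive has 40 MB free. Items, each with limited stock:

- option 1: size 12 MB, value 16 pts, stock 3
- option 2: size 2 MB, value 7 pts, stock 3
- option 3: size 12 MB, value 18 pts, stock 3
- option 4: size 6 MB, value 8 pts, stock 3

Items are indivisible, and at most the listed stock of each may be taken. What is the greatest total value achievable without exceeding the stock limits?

68 pts

Best selections within size 40 and stock limits:
- 2×option 2 + 3×option 3: size 40, value 68
- 2×option 2 + 2×option 3 + 2×option 4: size 40, value 66
- 1×option 1 + 2×option 2 + 2×option 3: size 40, value 66
Best: 68 pts.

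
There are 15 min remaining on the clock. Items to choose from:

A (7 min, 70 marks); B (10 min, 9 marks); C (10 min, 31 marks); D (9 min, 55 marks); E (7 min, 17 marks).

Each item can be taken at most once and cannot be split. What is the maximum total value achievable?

87 marks

Check high-value combinations within 15 min:
- A+E: time 7+7=14, value 70+17=87
- A: time 7, value 70
- D: time 9, value 55
Best: 87 marks.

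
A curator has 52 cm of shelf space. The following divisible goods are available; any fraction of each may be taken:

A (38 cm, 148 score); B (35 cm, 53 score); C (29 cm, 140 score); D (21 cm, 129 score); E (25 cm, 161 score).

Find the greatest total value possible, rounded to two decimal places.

318.97

Take in order of value per unit:
- E (161/25 per unit): all 25 → value 161, running total 161.00
- D (129/21 per unit): all 21 → value 129, running total 290.00
- C (140/29 per unit): 6 of 29 → value 6×140/29 = 28.9655, running total 318.97
Total 318.97.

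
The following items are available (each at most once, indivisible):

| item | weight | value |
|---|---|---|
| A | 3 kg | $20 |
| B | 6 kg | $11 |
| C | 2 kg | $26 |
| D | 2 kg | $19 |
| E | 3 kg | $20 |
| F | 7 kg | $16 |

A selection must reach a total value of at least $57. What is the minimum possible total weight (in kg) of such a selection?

7

Subsets with value ≥ 57, sorted by total weight:
- A+C+D: weight 7, value 65
- C+D+E: weight 7, value 65
- A+C+E: weight 8, value 66
Minimum weight: 7 kg.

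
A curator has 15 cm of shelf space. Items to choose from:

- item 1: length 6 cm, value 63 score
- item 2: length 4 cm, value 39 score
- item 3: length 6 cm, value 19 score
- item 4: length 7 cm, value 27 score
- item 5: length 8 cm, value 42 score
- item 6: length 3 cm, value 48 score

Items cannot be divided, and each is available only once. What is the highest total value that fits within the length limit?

Check high-value combinations within 15 cm:
- item 1+item 2+item 6: length 6+4+3=13, value 63+39+48=150
- item 1+item 3+item 6: length 6+6+3=15, value 63+19+48=130
- item 2+item 5+item 6: length 4+8+3=15, value 39+42+48=129
- item 2+item 4+item 6: length 4+7+3=14, value 39+27+48=114
Best: 150 score.

150 score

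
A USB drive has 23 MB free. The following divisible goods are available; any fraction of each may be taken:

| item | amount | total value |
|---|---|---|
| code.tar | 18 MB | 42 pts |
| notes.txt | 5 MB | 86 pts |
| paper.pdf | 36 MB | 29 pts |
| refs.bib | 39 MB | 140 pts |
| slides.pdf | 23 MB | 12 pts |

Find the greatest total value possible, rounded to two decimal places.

150.62

Take in order of value per unit:
- notes.txt (86/5 per unit): all 5 → value 86, running total 86.00
- refs.bib (140/39 per unit): 18 of 39 → value 18×140/39 = 64.6154, running total 150.62
Total 150.62.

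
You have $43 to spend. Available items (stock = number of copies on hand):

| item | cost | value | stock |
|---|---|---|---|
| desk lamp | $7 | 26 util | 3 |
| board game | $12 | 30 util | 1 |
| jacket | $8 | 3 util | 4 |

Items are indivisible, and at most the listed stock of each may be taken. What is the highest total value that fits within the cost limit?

Top feasible selections:
- 3×desk lamp + 1×board game + 1×jacket: cost 41, value 111
- 3×desk lamp + 1×board game: cost 33, value 108
- 2×desk lamp + 1×board game + 2×jacket: cost 42, value 88
- 2×desk lamp + 1×board game + 1×jacket: cost 34, value 85
Best: 111 util.

111 util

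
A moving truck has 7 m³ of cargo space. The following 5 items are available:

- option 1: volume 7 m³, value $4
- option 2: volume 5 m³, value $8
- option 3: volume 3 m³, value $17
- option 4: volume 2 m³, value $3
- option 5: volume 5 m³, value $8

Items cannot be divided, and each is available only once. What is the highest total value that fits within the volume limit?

Check high-value combinations within 7 m³:
- option 3+option 4: volume 3+2=5, value 17+3=20
- option 3: volume 3, value 17
- option 2+option 4: volume 5+2=7, value 8+3=11
- option 4+option 5: volume 2+5=7, value 3+8=11
Best: $20.

$20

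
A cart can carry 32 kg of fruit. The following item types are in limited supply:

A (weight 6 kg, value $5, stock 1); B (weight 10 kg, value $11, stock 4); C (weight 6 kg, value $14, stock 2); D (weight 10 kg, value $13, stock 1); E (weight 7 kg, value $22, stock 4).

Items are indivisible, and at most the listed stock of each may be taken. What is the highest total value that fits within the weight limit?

$88

Top feasible selections:
- 4×E: weight 28, value 88
- 1×C + 3×E: weight 27, value 80
- 1×D + 3×E: weight 31, value 79
- 1×B + 3×E: weight 31, value 77
Best: $88.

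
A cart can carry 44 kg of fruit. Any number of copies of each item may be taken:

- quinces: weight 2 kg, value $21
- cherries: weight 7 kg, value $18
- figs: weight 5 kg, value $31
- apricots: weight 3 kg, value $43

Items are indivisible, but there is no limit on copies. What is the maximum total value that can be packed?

$623

Best value-per-unit is apricots at 43/3; filling with it alone gives 14×43 = 602.
Optimal mix: 1×quinces + 14×apricots → weight 44, value 623.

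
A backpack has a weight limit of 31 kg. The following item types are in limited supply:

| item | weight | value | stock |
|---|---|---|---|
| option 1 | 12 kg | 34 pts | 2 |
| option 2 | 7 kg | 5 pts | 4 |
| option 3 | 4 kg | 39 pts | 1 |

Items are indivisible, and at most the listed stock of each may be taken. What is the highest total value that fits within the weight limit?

107 pts

Best selections within weight 31 and stock limits:
- 2×option 1 + 1×option 3: weight 28, value 107
- 1×option 1 + 2×option 2 + 1×option 3: weight 30, value 83
- 1×option 1 + 1×option 2 + 1×option 3: weight 23, value 78
- 1×option 1 + 1×option 3: weight 16, value 73
Best: 107 pts.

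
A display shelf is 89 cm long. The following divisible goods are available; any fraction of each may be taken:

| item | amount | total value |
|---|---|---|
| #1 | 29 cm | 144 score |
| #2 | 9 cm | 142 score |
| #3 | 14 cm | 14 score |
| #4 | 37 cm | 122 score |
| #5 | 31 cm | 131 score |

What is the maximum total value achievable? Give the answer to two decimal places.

482.95

Take in order of value per unit:
- #2 (142/9 per unit): all 9 → value 142, running total 142.00
- #1 (144/29 per unit): all 29 → value 144, running total 286.00
- #5 (131/31 per unit): all 31 → value 131, running total 417.00
- #4 (122/37 per unit): 20 of 37 → value 20×122/37 = 65.9459, running total 482.95
Total 482.95.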